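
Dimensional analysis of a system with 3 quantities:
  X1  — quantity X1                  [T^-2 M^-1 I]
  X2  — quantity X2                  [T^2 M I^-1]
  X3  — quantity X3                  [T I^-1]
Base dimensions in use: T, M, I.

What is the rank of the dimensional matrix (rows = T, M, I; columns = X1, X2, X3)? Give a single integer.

Dimensional matrix (T×M×I by X1×X2×X3):
  T: [-2  2  1]
  M: [-1  1  0]
  I: [ 1 -1 -1]
Row reduction gives pivot columns X1,X3; rank = 2

2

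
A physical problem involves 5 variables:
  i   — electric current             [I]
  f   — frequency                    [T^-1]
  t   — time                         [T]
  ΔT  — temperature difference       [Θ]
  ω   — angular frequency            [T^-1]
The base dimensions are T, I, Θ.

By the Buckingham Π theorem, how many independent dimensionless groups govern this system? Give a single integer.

Exponent matrix [T,I,Θ] × [i,f,t,ΔT,ω]:
  T: [ 0 -1  1  0 -1]
  I: [ 1  0  0  0  0]
  Θ: [ 0  0  0  1  0]
RREF → pivots at {i,f,ΔT} ⇒ r = 3
Π count = n − r = 5 − 3 = 2

2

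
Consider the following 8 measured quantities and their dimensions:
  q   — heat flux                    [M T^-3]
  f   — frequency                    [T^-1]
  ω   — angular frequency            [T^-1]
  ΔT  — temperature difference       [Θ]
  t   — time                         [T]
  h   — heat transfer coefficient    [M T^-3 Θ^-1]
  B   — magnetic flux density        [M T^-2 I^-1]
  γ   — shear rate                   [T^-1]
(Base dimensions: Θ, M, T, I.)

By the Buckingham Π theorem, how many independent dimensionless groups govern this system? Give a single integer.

Exponent matrix [Θ,M,T,I] × [q,f,ω,ΔT,t,h,B,γ]:
  Θ: [ 0  0  0  1  0 -1  0  0]
  M: [ 1  0  0  0  0  1  1  0]
  T: [-3 -1 -1  0  1 -3 -2 -1]
  I: [ 0  0  0  0  0  0 -1  0]
RREF → pivots at {q,f,ΔT,B} ⇒ r = 4
8 vars − rank 4 = 4 Π groups

4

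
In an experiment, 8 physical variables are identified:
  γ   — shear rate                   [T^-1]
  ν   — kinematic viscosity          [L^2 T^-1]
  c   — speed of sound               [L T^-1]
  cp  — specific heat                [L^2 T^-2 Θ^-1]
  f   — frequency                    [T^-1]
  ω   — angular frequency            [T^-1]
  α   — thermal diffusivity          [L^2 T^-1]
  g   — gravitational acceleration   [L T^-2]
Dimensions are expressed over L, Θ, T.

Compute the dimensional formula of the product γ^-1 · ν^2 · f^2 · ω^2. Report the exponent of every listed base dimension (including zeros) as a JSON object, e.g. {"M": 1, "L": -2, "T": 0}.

{"L": 4, "Θ": 0, "T": -5}

Write exponents as rows L,Θ,T / cols γ,ν,c,cp,f,ω,α,g:
  L: [ 0  2  1  2  0  0  2  1]
  Θ: [ 0  0  0 -1  0  0  0  0]
  T: [-1 -1 -1 -2 -1 -1 -1 -2]
  [L]: (-1)·0+(2)·2+(2)·0+(2)·0 = 4
  [Θ]: (-1)·0+(2)·0+(2)·0+(2)·0 = 0
  [T]: (-1)·-1+(2)·-1+(2)·-1+(2)·-1 = -5
⇒ L^4 T^-5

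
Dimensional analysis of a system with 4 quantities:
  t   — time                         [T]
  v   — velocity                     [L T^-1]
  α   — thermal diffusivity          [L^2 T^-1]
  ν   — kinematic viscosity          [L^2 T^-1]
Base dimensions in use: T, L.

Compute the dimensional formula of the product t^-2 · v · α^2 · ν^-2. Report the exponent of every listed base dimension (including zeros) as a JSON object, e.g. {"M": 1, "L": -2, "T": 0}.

{"T": -3, "L": 1}

Exponent matrix [T,L] × [t,v,α,ν]:
  T: [ 1 -1 -1 -1]
  L: [ 0  1  2  2]
  [T]: (-2)·1+(1)·-1+(2)·-1+(-2)·-1 = -3
  [L]: (-2)·0+(1)·1+(2)·2+(-2)·2 = 1
⇒ T^-3 L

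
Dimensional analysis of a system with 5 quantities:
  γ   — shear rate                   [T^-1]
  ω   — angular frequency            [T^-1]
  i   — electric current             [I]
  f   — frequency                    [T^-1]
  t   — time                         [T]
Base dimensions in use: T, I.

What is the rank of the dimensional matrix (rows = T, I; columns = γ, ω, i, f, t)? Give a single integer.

Exponent matrix [T,I] × [γ,ω,i,f,t]:
  T: [-1 -1  0 -1  1]
  I: [ 0  0  1  0  0]
RREF → pivots at {γ,i} ⇒ r = 2

2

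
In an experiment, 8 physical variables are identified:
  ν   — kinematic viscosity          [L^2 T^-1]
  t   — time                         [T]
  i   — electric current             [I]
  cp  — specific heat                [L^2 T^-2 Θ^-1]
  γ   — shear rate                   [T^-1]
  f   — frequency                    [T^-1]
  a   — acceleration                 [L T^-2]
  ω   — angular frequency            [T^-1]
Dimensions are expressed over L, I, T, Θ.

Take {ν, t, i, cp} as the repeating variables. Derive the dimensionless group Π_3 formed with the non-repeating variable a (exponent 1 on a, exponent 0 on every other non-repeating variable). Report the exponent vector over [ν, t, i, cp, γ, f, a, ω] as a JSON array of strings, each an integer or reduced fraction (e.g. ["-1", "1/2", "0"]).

Write exponents as rows L,I,T,Θ / cols ν,t,i,cp,γ,f,a,ω:
  L: [ 2  0  0  2  0  0  1  0]
  I: [ 0  0  1  0  0  0  0  0]
  T: [-1  1  0 -2 -1 -1 -2 -1]
  Θ: [ 0  0  0 -1  0  0  0  0]
Row reduction gives pivot columns ν,t,i,cp; rank = 4
Pivot set = {ν,t,i,cp}, free = {γ,f,a,ω}
RREF:
  r0: [   1    0    0    0    0    0  1/2    0]
  r1: [   0    1    0    0   -1   -1 -3/2   -1]
  r2: [   0    0    1    0    0    0    0    0]
  r3: [   0    0    0    1    0    0    0    0]
Fix exponent of a at 1, γ at 0, f at 0, ω at 0; solve each RREF row for its pivot's exponent:
  r0: exp(ν) + (1/2)·1 = 0 ⇒ exp(ν) = -1/2
  r1: exp(t) + (-3/2)·1 = 0 ⇒ exp(t) = 3/2
  r2: exp(i) + (0)·1 = 0 ⇒ exp(i) = 0
  r3: exp(cp) + (0)·1 = 0 ⇒ exp(cp) = 0
Π_3 = ν^(-1/2) · t^(3/2) · a

["-1/2", "3/2", "0", "0", "0", "0", "1", "0"]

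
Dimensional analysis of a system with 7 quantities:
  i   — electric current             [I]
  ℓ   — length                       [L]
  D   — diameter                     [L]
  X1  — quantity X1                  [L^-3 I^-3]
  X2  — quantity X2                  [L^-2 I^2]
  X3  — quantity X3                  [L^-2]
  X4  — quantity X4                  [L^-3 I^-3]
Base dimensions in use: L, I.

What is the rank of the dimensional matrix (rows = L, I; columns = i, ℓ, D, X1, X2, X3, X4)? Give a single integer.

2

Exponent matrix [L,I] × [i,ℓ,D,X1,X2,X3,X4]:
  L: [ 0  1  1 -3 -2 -2 -3]
  I: [ 1  0  0 -3  2  0 -3]
RREF → pivots at {i,ℓ} ⇒ r = 2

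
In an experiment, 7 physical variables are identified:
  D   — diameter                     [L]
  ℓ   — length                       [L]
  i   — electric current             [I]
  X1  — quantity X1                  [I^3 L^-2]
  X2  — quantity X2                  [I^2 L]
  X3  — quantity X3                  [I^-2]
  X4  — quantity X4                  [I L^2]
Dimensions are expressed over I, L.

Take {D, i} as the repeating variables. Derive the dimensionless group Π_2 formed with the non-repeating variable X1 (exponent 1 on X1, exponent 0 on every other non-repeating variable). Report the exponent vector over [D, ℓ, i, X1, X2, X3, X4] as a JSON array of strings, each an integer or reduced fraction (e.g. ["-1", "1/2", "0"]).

Exponent matrix [I,L] × [D,ℓ,i,X1,X2,X3,X4]:
  I: [ 0  0  1  3  2 -2  1]
  L: [ 1  1  0 -2  1  0  2]
Row reduction gives pivot columns D,i; rank = 2
Pivot set = {D,i}, free = {ℓ,X1,X2,X3,X4}
RREF:
  r0: [   1    1    0   -2    1    0    2]
  r1: [   0    0    1    3    2   -2    1]
Fix exponent of X1 at 1, ℓ at 0, X2 at 0, X3 at 0, X4 at 0; solve each RREF row for its pivot's exponent:
  r0: exp(D) + (-2)·1 = 0 ⇒ exp(D) = 2
  r1: exp(i) + (3)·1 = 0 ⇒ exp(i) = -3
Π_2 = D^2 · i^-3 · X1

["2", "0", "-3", "1", "0", "0", "0"]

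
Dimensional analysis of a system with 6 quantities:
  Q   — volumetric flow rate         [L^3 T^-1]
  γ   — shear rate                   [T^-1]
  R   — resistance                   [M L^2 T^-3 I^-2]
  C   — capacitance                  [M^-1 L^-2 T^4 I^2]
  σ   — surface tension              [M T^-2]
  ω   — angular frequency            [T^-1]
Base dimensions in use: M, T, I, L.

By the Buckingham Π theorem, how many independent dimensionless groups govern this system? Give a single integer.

2

Write exponents as rows M,T,I,L / cols Q,γ,R,C,σ,ω:
  M: [ 0  0  1 -1  1  0]
  T: [-1 -1 -3  4 -2 -1]
  I: [ 0  0 -2  2  0  0]
  L: [ 3  0  2 -2  0  0]
Row reduction gives pivot columns Q,γ,R,σ; rank = 4
Π count = n − r = 6 − 4 = 2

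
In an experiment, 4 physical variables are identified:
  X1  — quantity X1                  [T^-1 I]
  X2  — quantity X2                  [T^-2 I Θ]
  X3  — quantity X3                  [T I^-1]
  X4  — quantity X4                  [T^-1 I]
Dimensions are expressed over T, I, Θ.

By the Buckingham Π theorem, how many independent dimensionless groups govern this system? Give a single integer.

2

Exponent matrix [T,I,Θ] × [X1,X2,X3,X4]:
  T: [-1 -2  1 -1]
  I: [ 1  1 -1  1]
  Θ: [ 0  1  0  0]
RREF → pivots at {X1,X2} ⇒ r = 2
Π count = n − r = 4 − 2 = 2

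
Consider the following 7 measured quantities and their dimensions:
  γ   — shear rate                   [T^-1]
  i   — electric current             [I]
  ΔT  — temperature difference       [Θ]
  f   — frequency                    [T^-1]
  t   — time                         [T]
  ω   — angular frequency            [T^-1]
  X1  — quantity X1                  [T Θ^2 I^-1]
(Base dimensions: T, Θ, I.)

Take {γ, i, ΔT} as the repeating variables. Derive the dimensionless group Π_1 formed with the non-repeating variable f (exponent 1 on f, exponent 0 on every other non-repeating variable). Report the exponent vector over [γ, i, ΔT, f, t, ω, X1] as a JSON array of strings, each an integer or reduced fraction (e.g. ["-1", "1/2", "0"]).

Write exponents as rows T,Θ,I / cols γ,i,ΔT,f,t,ω,X1:
  T: [-1  0  0 -1  1 -1  1]
  Θ: [ 0  0  1  0  0  0  2]
  I: [ 0  1  0  0  0  0 -1]
RREF → pivots at {γ,i,ΔT} ⇒ r = 3
Pivot set = {γ,i,ΔT}, free = {f,t,ω,X1}
RREF:
  r0: [   1    0    0    1   -1    1   -1]
  r1: [   0    1    0    0    0    0   -1]
  r2: [   0    0    1    0    0    0    2]
Fix exponent of f at 1, t at 0, ω at 0, X1 at 0; solve each RREF row for its pivot's exponent:
  r0: exp(γ) + (1)·1 = 0 ⇒ exp(γ) = -1
  r1: exp(i) + (0)·1 = 0 ⇒ exp(i) = 0
  r2: exp(ΔT) + (0)·1 = 0 ⇒ exp(ΔT) = 0
Π_1 = γ^-1 · f

["-1", "0", "0", "1", "0", "0", "0"]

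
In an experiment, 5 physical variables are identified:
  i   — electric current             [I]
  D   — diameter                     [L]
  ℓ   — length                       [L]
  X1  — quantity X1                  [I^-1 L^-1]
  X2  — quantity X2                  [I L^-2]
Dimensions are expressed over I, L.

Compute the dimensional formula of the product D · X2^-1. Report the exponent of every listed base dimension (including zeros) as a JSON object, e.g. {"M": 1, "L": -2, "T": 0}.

{"I": -1, "L": 3}

Write exponents as rows I,L / cols i,D,ℓ,X1,X2:
  I: [ 1  0  0 -1  1]
  L: [ 0  1  1 -1 -2]
  [I]: (1)·0+(-1)·1 = -1
  [L]: (1)·1+(-1)·-2 = 3
⇒ I^-1 L^3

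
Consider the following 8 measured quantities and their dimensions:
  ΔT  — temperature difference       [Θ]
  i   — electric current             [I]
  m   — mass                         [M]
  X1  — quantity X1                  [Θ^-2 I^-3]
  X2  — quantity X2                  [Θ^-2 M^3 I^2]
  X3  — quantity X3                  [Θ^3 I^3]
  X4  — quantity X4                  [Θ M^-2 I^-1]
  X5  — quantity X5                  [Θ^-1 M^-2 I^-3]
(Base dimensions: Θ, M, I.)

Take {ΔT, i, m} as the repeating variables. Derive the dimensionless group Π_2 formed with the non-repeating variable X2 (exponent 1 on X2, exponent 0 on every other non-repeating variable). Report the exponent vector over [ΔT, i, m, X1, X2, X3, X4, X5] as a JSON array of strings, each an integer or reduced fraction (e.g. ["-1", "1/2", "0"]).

["2", "-2", "-3", "0", "1", "0", "0", "0"]

Write exponents as rows Θ,M,I / cols ΔT,i,m,X1,X2,X3,X4,X5:
  Θ: [ 1  0  0 -2 -2  3  1 -1]
  M: [ 0  0  1  0  3  0 -2 -2]
  I: [ 0  1  0 -3  2  3 -1 -3]
Echelon form has 3 nonzero rows (pivots: ΔT,i,m)
Repeat: ΔT,i,m; free: X1,X2,X3,X4,X5
RREF:
  r0: [   1    0    0   -2   -2    3    1   -1]
  r1: [   0    1    0   -3    2    3   -1   -3]
  r2: [   0    0    1    0    3    0   -2   -2]
Fix exponent of X2 at 1, X1 at 0, X3 at 0, X4 at 0, X5 at 0; solve each RREF row for its pivot's exponent:
  r0: exp(ΔT) + (-2)·1 = 0 ⇒ exp(ΔT) = 2
  r1: exp(i) + (2)·1 = 0 ⇒ exp(i) = -2
  r2: exp(m) + (3)·1 = 0 ⇒ exp(m) = -3
Π_2 = ΔT^2 · i^-2 · m^-3 · X2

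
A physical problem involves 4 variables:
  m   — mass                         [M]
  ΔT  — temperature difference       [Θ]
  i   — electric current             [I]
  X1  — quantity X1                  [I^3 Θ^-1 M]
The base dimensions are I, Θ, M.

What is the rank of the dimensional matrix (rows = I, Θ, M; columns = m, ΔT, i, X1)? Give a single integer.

Exponent matrix [I,Θ,M] × [m,ΔT,i,X1]:
  I: [ 0  0  1  3]
  Θ: [ 0  1  0 -1]
  M: [ 1  0  0  1]
Echelon form has 3 nonzero rows (pivots: m,ΔT,i)

3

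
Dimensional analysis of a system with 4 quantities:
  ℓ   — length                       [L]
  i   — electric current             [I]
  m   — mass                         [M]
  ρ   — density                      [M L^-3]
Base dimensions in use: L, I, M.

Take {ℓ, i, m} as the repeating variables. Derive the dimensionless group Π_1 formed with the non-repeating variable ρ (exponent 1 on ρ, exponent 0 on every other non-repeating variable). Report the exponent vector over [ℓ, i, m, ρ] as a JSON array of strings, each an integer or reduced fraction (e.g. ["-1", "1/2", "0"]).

["3", "0", "-1", "1"]

Exponent matrix [L,I,M] × [ℓ,i,m,ρ]:
  L: [ 1  0  0 -3]
  I: [ 0  1  0  0]
  M: [ 0  0  1  1]
RREF → pivots at {ℓ,i,m} ⇒ r = 3
Repeat: ℓ,i,m; free: ρ
RREF:
  r0: [   1    0    0   -3]
  r1: [   0    1    0    0]
  r2: [   0    0    1    1]
Fix exponent of ρ at 1; solve each RREF row for its pivot's exponent:
  r0: exp(ℓ) + (-3)·1 = 0 ⇒ exp(ℓ) = 3
  r1: exp(i) + (0)·1 = 0 ⇒ exp(i) = 0
  r2: exp(m) + (1)·1 = 0 ⇒ exp(m) = -1
Π_1 = ℓ^3 · m^-1 · ρ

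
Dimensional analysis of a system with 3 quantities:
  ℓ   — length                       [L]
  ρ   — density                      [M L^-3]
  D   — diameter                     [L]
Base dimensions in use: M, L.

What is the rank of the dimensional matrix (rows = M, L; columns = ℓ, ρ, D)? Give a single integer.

2

Dimensional matrix (M×L by ℓ×ρ×D):
  M: [ 0  1  0]
  L: [ 1 -3  1]
RREF → pivots at {ℓ,ρ} ⇒ r = 2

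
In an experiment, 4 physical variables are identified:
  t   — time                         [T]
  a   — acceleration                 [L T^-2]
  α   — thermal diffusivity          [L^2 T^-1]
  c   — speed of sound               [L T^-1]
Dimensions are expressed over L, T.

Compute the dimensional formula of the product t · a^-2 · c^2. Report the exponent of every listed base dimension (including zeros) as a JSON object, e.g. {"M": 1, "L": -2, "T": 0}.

Exponent matrix [L,T] × [t,a,α,c]:
  L: [ 0  1  2  1]
  T: [ 1 -2 -1 -1]
  [L]: (1)·0+(-2)·1+(2)·1 = 0
  [T]: (1)·1+(-2)·-2+(2)·-1 = 3
⇒ T^3

{"L": 0, "T": 3}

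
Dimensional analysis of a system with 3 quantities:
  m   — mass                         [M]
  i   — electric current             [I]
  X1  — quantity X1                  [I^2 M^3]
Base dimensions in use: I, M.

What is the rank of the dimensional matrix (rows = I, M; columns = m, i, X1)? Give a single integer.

Dimensional matrix (I×M by m×i×X1):
  I: [ 0  1  2]
  M: [ 1  0  3]
Echelon form has 2 nonzero rows (pivots: m,i)

2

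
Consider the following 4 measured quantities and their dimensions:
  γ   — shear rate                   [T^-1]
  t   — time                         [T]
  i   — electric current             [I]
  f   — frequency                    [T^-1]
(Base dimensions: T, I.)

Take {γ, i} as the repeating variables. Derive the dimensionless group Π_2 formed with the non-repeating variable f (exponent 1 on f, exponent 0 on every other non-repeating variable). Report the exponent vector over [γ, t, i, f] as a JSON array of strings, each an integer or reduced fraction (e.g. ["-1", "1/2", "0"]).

Write exponents as rows T,I / cols γ,t,i,f:
  T: [-1  1  0 -1]
  I: [ 0  0  1  0]
Row reduction gives pivot columns γ,i; rank = 2
Repeat: γ,i; free: t,f
RREF:
  r0: [   1   -1    0    1]
  r1: [   0    0    1    0]
Fix exponent of f at 1, t at 0; solve each RREF row for its pivot's exponent:
  r0: exp(γ) + (1)·1 = 0 ⇒ exp(γ) = -1
  r1: exp(i) + (0)·1 = 0 ⇒ exp(i) = 0
Π_2 = γ^-1 · f

["-1", "0", "0", "1"]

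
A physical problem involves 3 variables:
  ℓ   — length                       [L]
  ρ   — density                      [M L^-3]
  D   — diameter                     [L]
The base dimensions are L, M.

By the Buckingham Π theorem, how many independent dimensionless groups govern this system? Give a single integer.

Write exponents as rows L,M / cols ℓ,ρ,D:
  L: [ 1 -3  1]
  M: [ 0  1  0]
Row reduction gives pivot columns ℓ,ρ; rank = 2
3 vars − rank 2 = 1 Π group

1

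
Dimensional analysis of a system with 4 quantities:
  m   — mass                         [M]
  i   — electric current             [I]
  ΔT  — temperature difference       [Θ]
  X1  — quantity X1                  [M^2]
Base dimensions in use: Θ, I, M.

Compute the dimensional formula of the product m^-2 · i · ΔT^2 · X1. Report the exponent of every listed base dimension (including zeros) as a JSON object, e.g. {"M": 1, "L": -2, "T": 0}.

Exponent matrix [Θ,I,M] × [m,i,ΔT,X1]:
  Θ: [ 0  0  1  0]
  I: [ 0  1  0  0]
  M: [ 1  0  0  2]
  [Θ]: (-2)·0+(1)·0+(2)·1+(1)·0 = 2
  [I]: (-2)·0+(1)·1+(2)·0+(1)·0 = 1
  [M]: (-2)·1+(1)·0+(2)·0+(1)·2 = 0
⇒ Θ^2 I

{"Θ": 2, "I": 1, "M": 0}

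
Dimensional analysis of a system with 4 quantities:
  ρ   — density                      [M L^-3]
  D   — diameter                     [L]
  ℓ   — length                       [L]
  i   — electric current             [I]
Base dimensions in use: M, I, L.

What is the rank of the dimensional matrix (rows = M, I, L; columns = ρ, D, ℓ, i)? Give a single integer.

Write exponents as rows M,I,L / cols ρ,D,ℓ,i:
  M: [ 1  0  0  0]
  I: [ 0  0  0  1]
  L: [-3  1  1  0]
RREF → pivots at {ρ,D,i} ⇒ r = 3

3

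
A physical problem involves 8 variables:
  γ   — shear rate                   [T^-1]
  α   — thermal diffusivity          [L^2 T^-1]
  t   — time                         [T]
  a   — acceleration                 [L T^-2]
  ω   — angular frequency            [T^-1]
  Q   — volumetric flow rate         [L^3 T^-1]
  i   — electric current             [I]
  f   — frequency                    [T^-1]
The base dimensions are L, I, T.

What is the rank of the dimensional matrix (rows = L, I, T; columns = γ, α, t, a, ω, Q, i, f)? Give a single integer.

Dimensional matrix (L×I×T by γ×α×t×a×ω×Q×i×f):
  L: [ 0  2  0  1  0  3  0  0]
  I: [ 0  0  0  0  0  0  1  0]
  T: [-1 -1  1 -2 -1 -1  0 -1]
RREF → pivots at {γ,α,i} ⇒ r = 3

3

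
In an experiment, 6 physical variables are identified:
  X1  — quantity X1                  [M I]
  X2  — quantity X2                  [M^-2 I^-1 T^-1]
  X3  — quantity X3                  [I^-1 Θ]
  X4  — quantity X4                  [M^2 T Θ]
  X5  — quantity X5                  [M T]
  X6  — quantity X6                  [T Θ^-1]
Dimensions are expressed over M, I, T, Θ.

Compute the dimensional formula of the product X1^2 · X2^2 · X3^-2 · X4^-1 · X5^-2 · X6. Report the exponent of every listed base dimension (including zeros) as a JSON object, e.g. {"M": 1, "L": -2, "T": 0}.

{"M": -6, "I": 2, "T": -4, "Θ": -4}

Dimensional matrix (M×I×T×Θ by X1×X2×X3×X4×X5×X6):
  M: [ 1 -2  0  2  1  0]
  I: [ 1 -1 -1  0  0  0]
  T: [ 0 -1  0  1  1  1]
  Θ: [ 0  0  1  1  0 -1]
  [M]: (2)·1+(2)·-2+(-2)·0+(-1)·2+(-2)·1+(1)·0 = -6
  [I]: (2)·1+(2)·-1+(-2)·-1+(-1)·0+(-2)·0+(1)·0 = 2
  [T]: (2)·0+(2)·-1+(-2)·0+(-1)·1+(-2)·1+(1)·1 = -4
  [Θ]: (2)·0+(2)·0+(-2)·1+(-1)·1+(-2)·0+(1)·-1 = -4
⇒ M^-6 I^2 T^-4 Θ^-4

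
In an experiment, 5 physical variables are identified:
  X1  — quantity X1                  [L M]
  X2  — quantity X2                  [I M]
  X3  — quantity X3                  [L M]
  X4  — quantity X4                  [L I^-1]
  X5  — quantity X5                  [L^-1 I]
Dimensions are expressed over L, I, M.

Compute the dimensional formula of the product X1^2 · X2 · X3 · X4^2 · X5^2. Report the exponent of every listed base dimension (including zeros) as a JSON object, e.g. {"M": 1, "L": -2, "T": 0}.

{"L": 3, "I": 1, "M": 4}

Write exponents as rows L,I,M / cols X1,X2,X3,X4,X5:
  L: [ 1  0  1  1 -1]
  I: [ 0  1  0 -1  1]
  M: [ 1  1  1  0  0]
  [L]: (2)·1+(1)·0+(1)·1+(2)·1+(2)·-1 = 3
  [I]: (2)·0+(1)·1+(1)·0+(2)·-1+(2)·1 = 1
  [M]: (2)·1+(1)·1+(1)·1+(2)·0+(2)·0 = 4
⇒ L^3 I M^4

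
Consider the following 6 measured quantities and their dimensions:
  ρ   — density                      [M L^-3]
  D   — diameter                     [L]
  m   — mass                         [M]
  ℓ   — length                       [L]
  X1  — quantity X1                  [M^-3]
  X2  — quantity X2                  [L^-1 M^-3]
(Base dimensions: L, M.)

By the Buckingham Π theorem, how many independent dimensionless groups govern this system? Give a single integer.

4

Exponent matrix [L,M] × [ρ,D,m,ℓ,X1,X2]:
  L: [-3  1  0  1  0 -1]
  M: [ 1  0  1  0 -3 -3]
Row reduction gives pivot columns ρ,D; rank = 2
Π count = n − r = 6 − 2 = 4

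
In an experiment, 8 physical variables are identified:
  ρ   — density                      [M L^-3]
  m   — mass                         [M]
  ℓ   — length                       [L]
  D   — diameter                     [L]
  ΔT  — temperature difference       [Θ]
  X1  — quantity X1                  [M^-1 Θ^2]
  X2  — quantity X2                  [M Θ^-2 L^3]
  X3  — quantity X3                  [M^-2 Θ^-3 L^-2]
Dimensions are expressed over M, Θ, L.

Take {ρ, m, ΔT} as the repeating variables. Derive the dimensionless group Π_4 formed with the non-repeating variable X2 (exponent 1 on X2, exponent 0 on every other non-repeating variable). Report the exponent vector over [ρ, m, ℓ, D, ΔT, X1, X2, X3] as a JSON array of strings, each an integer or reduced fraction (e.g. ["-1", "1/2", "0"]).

["1", "-2", "0", "0", "2", "0", "1", "0"]

Dimensional matrix (M×Θ×L by ρ×m×ℓ×D×ΔT×X1×X2×X3):
  M: [ 1  1  0  0  0 -1  1 -2]
  Θ: [ 0  0  0  0  1  2 -2 -3]
  L: [-3  0  1  1  0  0  3 -2]
Row reduction gives pivot columns ρ,m,ΔT; rank = 3
Repeat: ρ,m,ΔT; free: ℓ,D,X1,X2,X3
RREF:
  r0: [   1    0 -1/3 -1/3    0    0   -1  2/3]
  r1: [   0    1  1/3  1/3    0   -1    2 -8/3]
  r2: [   0    0    0    0    1    2   -2   -3]
Fix exponent of X2 at 1, ℓ at 0, D at 0, X1 at 0, X3 at 0; solve each RREF row for its pivot's exponent:
  r0: exp(ρ) + (-1)·1 = 0 ⇒ exp(ρ) = 1
  r1: exp(m) + (2)·1 = 0 ⇒ exp(m) = -2
  r2: exp(ΔT) + (-2)·1 = 0 ⇒ exp(ΔT) = 2
Π_4 = ρ · m^-2 · ΔT^2 · X2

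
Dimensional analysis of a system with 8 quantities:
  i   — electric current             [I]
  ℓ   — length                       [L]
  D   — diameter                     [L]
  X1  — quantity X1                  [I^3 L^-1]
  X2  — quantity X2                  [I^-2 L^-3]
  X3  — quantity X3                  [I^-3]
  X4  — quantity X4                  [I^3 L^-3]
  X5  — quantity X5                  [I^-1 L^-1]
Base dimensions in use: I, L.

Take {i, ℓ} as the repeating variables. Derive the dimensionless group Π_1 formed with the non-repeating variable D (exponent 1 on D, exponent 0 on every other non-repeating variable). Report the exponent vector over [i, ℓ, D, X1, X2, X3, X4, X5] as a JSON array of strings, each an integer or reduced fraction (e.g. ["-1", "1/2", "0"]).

["0", "-1", "1", "0", "0", "0", "0", "0"]

Dimensional matrix (I×L by i×ℓ×D×X1×X2×X3×X4×X5):
  I: [ 1  0  0  3 -2 -3  3 -1]
  L: [ 0  1  1 -1 -3  0 -3 -1]
Row reduction gives pivot columns i,ℓ; rank = 2
Repeat: i,ℓ; free: D,X1,X2,X3,X4,X5
RREF:
  r0: [   1    0    0    3   -2   -3    3   -1]
  r1: [   0    1    1   -1   -3    0   -3   -1]
Fix exponent of D at 1, X1 at 0, X2 at 0, X3 at 0, X4 at 0, X5 at 0; solve each RREF row for its pivot's exponent:
  r0: exp(i) + (0)·1 = 0 ⇒ exp(i) = 0
  r1: exp(ℓ) + (1)·1 = 0 ⇒ exp(ℓ) = -1
Π_1 = ℓ^-1 · D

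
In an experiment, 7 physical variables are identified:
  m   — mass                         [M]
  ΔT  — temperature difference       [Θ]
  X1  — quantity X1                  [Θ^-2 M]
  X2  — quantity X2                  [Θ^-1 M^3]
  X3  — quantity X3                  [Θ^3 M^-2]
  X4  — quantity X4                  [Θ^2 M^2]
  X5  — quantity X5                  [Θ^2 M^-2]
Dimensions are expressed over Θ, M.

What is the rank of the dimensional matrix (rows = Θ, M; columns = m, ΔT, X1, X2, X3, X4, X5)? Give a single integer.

Dimensional matrix (Θ×M by m×ΔT×X1×X2×X3×X4×X5):
  Θ: [ 0  1 -2 -1  3  2  2]
  M: [ 1  0  1  3 -2  2 -2]
Echelon form has 2 nonzero rows (pivots: m,ΔT)

2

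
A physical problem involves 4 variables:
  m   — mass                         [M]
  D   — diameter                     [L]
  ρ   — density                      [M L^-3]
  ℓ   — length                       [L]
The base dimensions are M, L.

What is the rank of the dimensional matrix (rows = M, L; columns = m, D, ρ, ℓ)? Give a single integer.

2

Write exponents as rows M,L / cols m,D,ρ,ℓ:
  M: [ 1  0  1  0]
  L: [ 0  1 -3  1]
Row reduction gives pivot columns m,D; rank = 2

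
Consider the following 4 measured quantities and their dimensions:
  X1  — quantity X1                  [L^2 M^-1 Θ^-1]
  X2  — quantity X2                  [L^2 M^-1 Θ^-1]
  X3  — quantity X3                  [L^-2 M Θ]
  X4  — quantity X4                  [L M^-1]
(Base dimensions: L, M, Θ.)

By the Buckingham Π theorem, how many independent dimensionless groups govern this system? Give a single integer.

Write exponents as rows L,M,Θ / cols X1,X2,X3,X4:
  L: [ 2  2 -2  1]
  M: [-1 -1  1 -1]
  Θ: [-1 -1  1  0]
RREF → pivots at {X1,X4} ⇒ r = 2
n=4, r=2 ⇒ 2 dimensionless groups

2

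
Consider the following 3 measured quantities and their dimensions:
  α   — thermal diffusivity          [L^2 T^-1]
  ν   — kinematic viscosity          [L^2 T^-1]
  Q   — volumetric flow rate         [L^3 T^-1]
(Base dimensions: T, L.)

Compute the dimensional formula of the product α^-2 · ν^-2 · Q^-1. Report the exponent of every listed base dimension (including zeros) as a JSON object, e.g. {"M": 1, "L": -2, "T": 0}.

Write exponents as rows T,L / cols α,ν,Q:
  T: [-1 -1 -1]
  L: [ 2  2  3]
  [T]: (-2)·-1+(-2)·-1+(-1)·-1 = 5
  [L]: (-2)·2+(-2)·2+(-1)·3 = -11
⇒ T^5 L^-11

{"T": 5, "L": -11}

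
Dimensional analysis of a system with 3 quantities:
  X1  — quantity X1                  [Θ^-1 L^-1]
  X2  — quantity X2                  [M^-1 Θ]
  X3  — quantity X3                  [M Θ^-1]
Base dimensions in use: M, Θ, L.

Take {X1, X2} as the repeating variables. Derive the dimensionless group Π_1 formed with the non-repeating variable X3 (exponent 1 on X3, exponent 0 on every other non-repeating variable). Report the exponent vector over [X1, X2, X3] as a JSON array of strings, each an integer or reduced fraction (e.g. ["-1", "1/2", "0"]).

["0", "1", "1"]

Dimensional matrix (M×Θ×L by X1×X2×X3):
  M: [ 0 -1  1]
  Θ: [-1  1 -1]
  L: [-1  0  0]
Echelon form has 2 nonzero rows (pivots: X1,X2)
Pivot set = {X1,X2}, free = {X3}
RREF:
  r0: [   1    0    0]
  r1: [   0    1   -1]
  r2: [   0    0    0]
Fix exponent of X3 at 1; solve each RREF row for its pivot's exponent:
  r0: exp(X1) + (0)·1 = 0 ⇒ exp(X1) = 0
  r1: exp(X2) + (-1)·1 = 0 ⇒ exp(X2) = 1
Π_1 = X2 · X3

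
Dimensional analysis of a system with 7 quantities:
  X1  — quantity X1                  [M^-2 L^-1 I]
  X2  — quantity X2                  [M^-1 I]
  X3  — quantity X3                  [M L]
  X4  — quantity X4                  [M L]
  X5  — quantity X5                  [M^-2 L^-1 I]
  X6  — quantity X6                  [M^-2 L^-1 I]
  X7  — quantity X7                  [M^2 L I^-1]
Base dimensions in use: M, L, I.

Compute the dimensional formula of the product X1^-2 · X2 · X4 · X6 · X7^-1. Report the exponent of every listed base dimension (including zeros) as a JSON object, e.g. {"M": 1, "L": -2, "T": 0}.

Dimensional matrix (M×L×I by X1×X2×X3×X4×X5×X6×X7):
  M: [-2 -1  1  1 -2 -2  2]
  L: [-1  0  1  1 -1 -1  1]
  I: [ 1  1  0  0  1  1 -1]
  [M]: (-2)·-2+(1)·-1+(1)·1+(1)·-2+(-1)·2 = 0
  [L]: (-2)·-1+(1)·0+(1)·1+(1)·-1+(-1)·1 = 1
  [I]: (-2)·1+(1)·1+(1)·0+(1)·1+(-1)·-1 = 1
⇒ L I

{"M": 0, "L": 1, "I": 1}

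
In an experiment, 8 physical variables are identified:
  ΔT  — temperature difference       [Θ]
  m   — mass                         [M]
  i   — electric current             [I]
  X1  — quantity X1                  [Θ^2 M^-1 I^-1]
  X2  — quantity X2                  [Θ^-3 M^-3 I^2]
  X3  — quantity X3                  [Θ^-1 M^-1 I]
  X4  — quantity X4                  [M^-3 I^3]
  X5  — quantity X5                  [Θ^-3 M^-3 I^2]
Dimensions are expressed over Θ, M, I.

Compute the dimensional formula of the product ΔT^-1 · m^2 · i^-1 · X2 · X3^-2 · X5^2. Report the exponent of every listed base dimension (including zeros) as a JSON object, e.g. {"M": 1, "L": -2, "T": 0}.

{"Θ": -8, "M": -5, "I": 3}

Dimensional matrix (Θ×M×I by ΔT×m×i×X1×X2×X3×X4×X5):
  Θ: [ 1  0  0  2 -3 -1  0 -3]
  M: [ 0  1  0 -1 -3 -1 -3 -3]
  I: [ 0  0  1 -1  2  1  3  2]
  [Θ]: (-1)·1+(2)·0+(-1)·0+(1)·-3+(-2)·-1+(2)·-3 = -8
  [M]: (-1)·0+(2)·1+(-1)·0+(1)·-3+(-2)·-1+(2)·-3 = -5
  [I]: (-1)·0+(2)·0+(-1)·1+(1)·2+(-2)·1+(2)·2 = 3
⇒ Θ^-8 M^-5 I^3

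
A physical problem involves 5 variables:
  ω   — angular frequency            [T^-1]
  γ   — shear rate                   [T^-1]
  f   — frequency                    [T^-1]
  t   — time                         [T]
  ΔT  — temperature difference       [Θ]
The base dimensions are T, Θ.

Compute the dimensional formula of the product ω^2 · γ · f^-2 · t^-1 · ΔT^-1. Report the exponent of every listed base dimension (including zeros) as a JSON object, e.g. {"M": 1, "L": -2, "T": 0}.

Exponent matrix [T,Θ] × [ω,γ,f,t,ΔT]:
  T: [-1 -1 -1  1  0]
  Θ: [ 0  0  0  0  1]
  [T]: (2)·-1+(1)·-1+(-2)·-1+(-1)·1+(-1)·0 = -2
  [Θ]: (2)·0+(1)·0+(-2)·0+(-1)·0+(-1)·1 = -1
⇒ T^-2 Θ^-1

{"T": -2, "Θ": -1}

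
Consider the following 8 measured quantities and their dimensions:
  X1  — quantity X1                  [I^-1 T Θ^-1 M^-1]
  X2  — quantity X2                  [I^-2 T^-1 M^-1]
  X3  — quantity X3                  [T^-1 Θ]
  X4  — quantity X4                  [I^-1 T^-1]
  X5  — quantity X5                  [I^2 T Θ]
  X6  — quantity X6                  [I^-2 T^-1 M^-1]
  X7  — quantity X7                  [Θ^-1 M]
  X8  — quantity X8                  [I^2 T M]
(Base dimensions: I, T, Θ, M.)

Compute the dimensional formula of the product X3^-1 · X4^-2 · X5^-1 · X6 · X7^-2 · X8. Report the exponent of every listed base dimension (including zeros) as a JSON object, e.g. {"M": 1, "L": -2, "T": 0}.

{"I": 0, "T": 2, "Θ": 0, "M": -2}

Exponent matrix [I,T,Θ,M] × [X1,X2,X3,X4,X5,X6,X7,X8]:
  I: [-1 -2  0 -1  2 -2  0  2]
  T: [ 1 -1 -1 -1  1 -1  0  1]
  Θ: [-1  0  1  0  1  0 -1  0]
  M: [-1 -1  0  0  0 -1  1  1]
  [I]: (-1)·0+(-2)·-1+(-1)·2+(1)·-2+(-2)·0+(1)·2 = 0
  [T]: (-1)·-1+(-2)·-1+(-1)·1+(1)·-1+(-2)·0+(1)·1 = 2
  [Θ]: (-1)·1+(-2)·0+(-1)·1+(1)·0+(-2)·-1+(1)·0 = 0
  [M]: (-1)·0+(-2)·0+(-1)·0+(1)·-1+(-2)·1+(1)·1 = -2
⇒ T^2 M^-2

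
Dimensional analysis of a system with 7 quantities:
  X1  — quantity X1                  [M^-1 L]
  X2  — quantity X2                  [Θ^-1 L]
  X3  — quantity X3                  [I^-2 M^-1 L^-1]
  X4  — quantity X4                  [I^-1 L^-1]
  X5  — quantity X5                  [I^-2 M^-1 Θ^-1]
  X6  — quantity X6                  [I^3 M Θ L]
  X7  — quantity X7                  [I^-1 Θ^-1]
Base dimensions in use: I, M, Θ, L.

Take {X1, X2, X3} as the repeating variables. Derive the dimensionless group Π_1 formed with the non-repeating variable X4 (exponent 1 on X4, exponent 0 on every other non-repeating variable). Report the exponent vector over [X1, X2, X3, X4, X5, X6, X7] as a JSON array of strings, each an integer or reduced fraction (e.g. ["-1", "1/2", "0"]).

Dimensional matrix (I×M×Θ×L by X1×X2×X3×X4×X5×X6×X7):
  I: [ 0  0 -2 -1 -2  3 -1]
  M: [-1  0 -1  0 -1  1  0]
  Θ: [ 0 -1  0  0 -1  1 -1]
  L: [ 1  1 -1 -1  0  1  0]
Row reduction gives pivot columns X1,X2,X3; rank = 3
Repeat: X1,X2,X3; free: X4,X5,X6,X7
RREF:
  r0: [   1    0    0 -1/2    0  1/2 -1/2]
  r1: [   0    1    0    0    1   -1    1]
  r2: [   0    0    1  1/2    1 -3/2  1/2]
  r3: [   0    0    0    0    0    0    0]
Fix exponent of X4 at 1, X5 at 0, X6 at 0, X7 at 0; solve each RREF row for its pivot's exponent:
  r0: exp(X1) + (-1/2)·1 = 0 ⇒ exp(X1) = 1/2
  r1: exp(X2) + (0)·1 = 0 ⇒ exp(X2) = 0
  r2: exp(X3) + (1/2)·1 = 0 ⇒ exp(X3) = -1/2
Π_1 = X1^(1/2) · X3^(-1/2) · X4

["1/2", "0", "-1/2", "1", "0", "0", "0"]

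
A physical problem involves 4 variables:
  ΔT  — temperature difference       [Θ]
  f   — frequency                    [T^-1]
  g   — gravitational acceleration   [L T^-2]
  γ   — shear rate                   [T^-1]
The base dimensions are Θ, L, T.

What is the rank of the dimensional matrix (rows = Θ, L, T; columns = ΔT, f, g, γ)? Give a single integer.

Write exponents as rows Θ,L,T / cols ΔT,f,g,γ:
  Θ: [ 1  0  0  0]
  L: [ 0  0  1  0]
  T: [ 0 -1 -2 -1]
Row reduction gives pivot columns ΔT,f,g; rank = 3

3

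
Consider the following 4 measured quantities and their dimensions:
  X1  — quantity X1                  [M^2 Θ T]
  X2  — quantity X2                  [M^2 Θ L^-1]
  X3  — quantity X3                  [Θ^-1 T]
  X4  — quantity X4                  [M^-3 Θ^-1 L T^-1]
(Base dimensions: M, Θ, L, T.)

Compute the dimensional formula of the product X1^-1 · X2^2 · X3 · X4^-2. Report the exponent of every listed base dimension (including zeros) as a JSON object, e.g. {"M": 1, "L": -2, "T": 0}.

{"M": 8, "Θ": 2, "L": -4, "T": 2}

Dimensional matrix (M×Θ×L×T by X1×X2×X3×X4):
  M: [ 2  2  0 -3]
  Θ: [ 1  1 -1 -1]
  L: [ 0 -1  0  1]
  T: [ 1  0  1 -1]
  [M]: (-1)·2+(2)·2+(1)·0+(-2)·-3 = 8
  [Θ]: (-1)·1+(2)·1+(1)·-1+(-2)·-1 = 2
  [L]: (-1)·0+(2)·-1+(1)·0+(-2)·1 = -4
  [T]: (-1)·1+(2)·0+(1)·1+(-2)·-1 = 2
⇒ M^8 Θ^2 L^-4 T^2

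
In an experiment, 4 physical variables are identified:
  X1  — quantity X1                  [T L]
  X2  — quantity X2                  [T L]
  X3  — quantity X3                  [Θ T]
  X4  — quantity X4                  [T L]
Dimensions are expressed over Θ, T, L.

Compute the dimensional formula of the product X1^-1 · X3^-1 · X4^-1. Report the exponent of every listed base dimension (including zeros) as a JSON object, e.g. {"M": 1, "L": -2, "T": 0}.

Dimensional matrix (Θ×T×L by X1×X2×X3×X4):
  Θ: [ 0  0  1  0]
  T: [ 1  1  1  1]
  L: [ 1  1  0  1]
  [Θ]: (-1)·0+(-1)·1+(-1)·0 = -1
  [T]: (-1)·1+(-1)·1+(-1)·1 = -3
  [L]: (-1)·1+(-1)·0+(-1)·1 = -2
⇒ Θ^-1 T^-3 L^-2

{"Θ": -1, "T": -3, "L": -2}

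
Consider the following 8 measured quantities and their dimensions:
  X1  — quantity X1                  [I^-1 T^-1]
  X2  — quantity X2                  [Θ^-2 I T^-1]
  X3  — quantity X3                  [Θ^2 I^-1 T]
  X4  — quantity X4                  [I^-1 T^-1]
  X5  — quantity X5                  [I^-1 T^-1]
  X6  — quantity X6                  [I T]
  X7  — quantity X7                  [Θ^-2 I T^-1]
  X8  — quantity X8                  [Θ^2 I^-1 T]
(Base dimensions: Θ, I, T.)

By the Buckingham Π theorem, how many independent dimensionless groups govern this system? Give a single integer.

Dimensional matrix (Θ×I×T by X1×X2×X3×X4×X5×X6×X7×X8):
  Θ: [ 0 -2  2  0  0  0 -2  2]
  I: [-1  1 -1 -1 -1  1  1 -1]
  T: [-1 -1  1 -1 -1  1 -1  1]
Echelon form has 2 nonzero rows (pivots: X1,X2)
8 vars − rank 2 = 6 Π groups

6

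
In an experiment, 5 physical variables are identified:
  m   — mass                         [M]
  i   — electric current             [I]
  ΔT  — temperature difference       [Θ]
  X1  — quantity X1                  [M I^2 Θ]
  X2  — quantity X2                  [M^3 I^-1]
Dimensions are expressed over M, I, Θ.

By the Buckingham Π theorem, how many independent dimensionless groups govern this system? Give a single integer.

Write exponents as rows M,I,Θ / cols m,i,ΔT,X1,X2:
  M: [ 1  0  0  1  3]
  I: [ 0  1  0  2 -1]
  Θ: [ 0  0  1  1  0]
Echelon form has 3 nonzero rows (pivots: m,i,ΔT)
Π count = n − r = 5 − 3 = 2

2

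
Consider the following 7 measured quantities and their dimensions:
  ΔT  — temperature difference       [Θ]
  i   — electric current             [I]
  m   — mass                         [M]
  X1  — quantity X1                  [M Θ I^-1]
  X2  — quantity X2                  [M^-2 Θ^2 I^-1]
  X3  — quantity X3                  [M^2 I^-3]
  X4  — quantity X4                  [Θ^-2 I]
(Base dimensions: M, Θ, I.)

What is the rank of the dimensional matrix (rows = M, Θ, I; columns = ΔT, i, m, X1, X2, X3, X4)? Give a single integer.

3

Exponent matrix [M,Θ,I] × [ΔT,i,m,X1,X2,X3,X4]:
  M: [ 0  0  1  1 -2  2  0]
  Θ: [ 1  0  0  1  2  0 -2]
  I: [ 0  1  0 -1 -1 -3  1]
Row reduction gives pivot columns ΔT,i,m; rank = 3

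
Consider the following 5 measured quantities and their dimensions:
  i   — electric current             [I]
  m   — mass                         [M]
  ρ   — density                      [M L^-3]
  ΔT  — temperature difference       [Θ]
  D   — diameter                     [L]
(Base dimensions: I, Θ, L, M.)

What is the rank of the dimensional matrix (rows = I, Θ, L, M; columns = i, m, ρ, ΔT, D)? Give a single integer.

4

Write exponents as rows I,Θ,L,M / cols i,m,ρ,ΔT,D:
  I: [ 1  0  0  0  0]
  Θ: [ 0  0  0  1  0]
  L: [ 0  0 -3  0  1]
  M: [ 0  1  1  0  0]
RREF → pivots at {i,m,ρ,ΔT} ⇒ r = 4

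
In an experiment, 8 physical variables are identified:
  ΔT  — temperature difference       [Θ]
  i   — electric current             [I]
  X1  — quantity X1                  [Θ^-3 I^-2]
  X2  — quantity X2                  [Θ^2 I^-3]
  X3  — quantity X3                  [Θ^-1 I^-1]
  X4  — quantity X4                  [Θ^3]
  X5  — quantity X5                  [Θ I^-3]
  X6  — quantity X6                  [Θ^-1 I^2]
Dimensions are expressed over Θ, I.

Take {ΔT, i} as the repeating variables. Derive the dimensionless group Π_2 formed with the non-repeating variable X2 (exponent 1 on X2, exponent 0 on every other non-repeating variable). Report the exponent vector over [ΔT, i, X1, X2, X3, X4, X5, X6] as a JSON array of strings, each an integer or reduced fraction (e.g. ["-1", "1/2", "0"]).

["-2", "3", "0", "1", "0", "0", "0", "0"]

Exponent matrix [Θ,I] × [ΔT,i,X1,X2,X3,X4,X5,X6]:
  Θ: [ 1  0 -3  2 -1  3  1 -1]
  I: [ 0  1 -2 -3 -1  0 -3  2]
RREF → pivots at {ΔT,i} ⇒ r = 2
Repeat: ΔT,i; free: X1,X2,X3,X4,X5,X6
RREF:
  r0: [   1    0   -3    2   -1    3    1   -1]
  r1: [   0    1   -2   -3   -1    0   -3    2]
Fix exponent of X2 at 1, X1 at 0, X3 at 0, X4 at 0, X5 at 0, X6 at 0; solve each RREF row for its pivot's exponent:
  r0: exp(ΔT) + (2)·1 = 0 ⇒ exp(ΔT) = -2
  r1: exp(i) + (-3)·1 = 0 ⇒ exp(i) = 3
Π_2 = ΔT^-2 · i^3 · X2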